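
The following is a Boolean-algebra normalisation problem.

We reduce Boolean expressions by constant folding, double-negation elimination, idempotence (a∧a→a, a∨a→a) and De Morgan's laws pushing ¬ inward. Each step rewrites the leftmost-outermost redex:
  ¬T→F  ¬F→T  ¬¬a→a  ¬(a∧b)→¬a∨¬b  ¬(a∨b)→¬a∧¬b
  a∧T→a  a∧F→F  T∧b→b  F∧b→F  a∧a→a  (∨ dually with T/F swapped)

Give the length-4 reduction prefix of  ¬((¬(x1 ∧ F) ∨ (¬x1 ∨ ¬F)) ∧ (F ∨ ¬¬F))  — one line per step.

Answer: after 4 steps: (F ∧ ¬(¬x1 ∨ ¬F)) ∨ ¬(F ∨ ¬¬F)

Working:
  start: ¬((¬(x1 ∧ F) ∨ (¬x1 ∨ ¬F)) ∧ (F ∨ ¬¬F))
  [1] ¬(¬(x1 ∧ F) ∨ (¬x1 ∨ ¬F)) ∨ ¬(F ∨ ¬¬F)
  [2] (¬¬(x1 ∧ F) ∧ ¬(¬x1 ∨ ¬F)) ∨ ¬(F ∨ ¬¬F)
  [3] ((x1 ∧ F) ∧ ¬(¬x1 ∨ ¬F)) ∨ ¬(F ∨ ¬¬F)
  [4] (F ∧ ¬(¬x1 ∨ ¬F)) ∨ ¬(F ∨ ¬¬F)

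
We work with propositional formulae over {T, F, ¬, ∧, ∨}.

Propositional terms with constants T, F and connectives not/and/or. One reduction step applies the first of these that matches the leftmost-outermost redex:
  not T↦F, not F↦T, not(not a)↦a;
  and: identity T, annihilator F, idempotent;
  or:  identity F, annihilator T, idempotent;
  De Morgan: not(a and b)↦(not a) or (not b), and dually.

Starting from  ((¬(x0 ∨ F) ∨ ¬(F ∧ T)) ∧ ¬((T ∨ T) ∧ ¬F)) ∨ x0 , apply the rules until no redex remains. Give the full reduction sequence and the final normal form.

Answer: normal form = x0  (in 15 steps)

Derivation:
  start: ((¬(x0 ∨ F) ∨ ¬(F ∧ T)) ∧ ¬((T ∨ T) ∧ ¬F)) ∨ x0
  [1] (((¬x0 ∧ ¬F) ∨ ¬(F ∧ T)) ∧ ¬((T ∨ T) ∧ ¬F)) ∨ x0
  [2] (((¬x0 ∧ T) ∨ ¬(F ∧ T)) ∧ ¬((T ∨ T) ∧ ¬F)) ∨ x0
  [3] ((¬x0 ∨ ¬(F ∧ T)) ∧ ¬((T ∨ T) ∧ ¬F)) ∨ x0
  [4] ((¬x0 ∨ (¬F ∨ ¬T)) ∧ ¬((T ∨ T) ∧ ¬F)) ∨ x0
  [5] ((¬x0 ∨ (T ∨ ¬T)) ∧ ¬((T ∨ T) ∧ ¬F)) ∨ x0
  [6] ((¬x0 ∨ T) ∧ ¬((T ∨ T) ∧ ¬F)) ∨ x0
  [7] (T ∧ ¬((T ∨ T) ∧ ¬F)) ∨ x0
  [8] ¬((T ∨ T) ∧ ¬F) ∨ x0
  [9] (¬(T ∨ T) ∨ ¬¬F) ∨ x0
  [10] ((¬T ∧ ¬T) ∨ ¬¬F) ∨ x0
  [11] (¬T ∨ ¬¬F) ∨ x0
  [12] (F ∨ ¬¬F) ∨ x0
  [13] ¬¬F ∨ x0
  [14] F ∨ x0
  [15] x0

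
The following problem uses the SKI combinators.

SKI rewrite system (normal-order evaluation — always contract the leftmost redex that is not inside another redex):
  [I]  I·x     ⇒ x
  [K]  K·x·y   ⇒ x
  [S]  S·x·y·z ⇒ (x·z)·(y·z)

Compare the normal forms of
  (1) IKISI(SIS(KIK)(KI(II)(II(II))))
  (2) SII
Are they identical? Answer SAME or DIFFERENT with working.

Answer: SAME — A ⇓ SII, B ⇓ SII

Working:
Term A:
  start: IKISI(SIS(KIK)(KI(II)(II(II))))
  →1  KISI(SIS(KIK)(KI(II)(II(II))))
  →2  II(SIS(KIK)(KI(II)(II(II))))
  →3  I(SIS(KIK)(KI(II)(II(II))))
  →4  SIS(KIK)(KI(II)(II(II)))
  →5  I(KIK)(S(KIK))(KI(II)(II(II)))
  →6  KIK(S(KIK))(KI(II)(II(II)))
  →7  I(S(KIK))(KI(II)(II(II)))
  →8  S(KIK)(KI(II)(II(II)))
  →9  SI(KI(II)(II(II)))
  →10  SI(I(II(II)))
  →11  SI(II(II))
  →12  SI(I(II))
  →13  SI(II)
  →14  SII

Term B:
  start: SII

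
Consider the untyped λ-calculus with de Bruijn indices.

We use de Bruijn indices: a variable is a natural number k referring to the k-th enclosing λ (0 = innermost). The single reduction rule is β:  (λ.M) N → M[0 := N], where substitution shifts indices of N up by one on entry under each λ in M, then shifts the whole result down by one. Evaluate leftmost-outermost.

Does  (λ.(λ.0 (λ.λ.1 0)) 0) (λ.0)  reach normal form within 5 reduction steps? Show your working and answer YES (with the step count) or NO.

Answer: YES — reaches normal form λ.λ.1 0 in 3 ≤ 5 steps

Reduction:
  start: (λ.(λ.0 (λ.λ.1 0)) 0) (λ.0)
  step 1: (λ.0 (λ.λ.1 0)) (λ.0)
  step 2: (λ.0) (λ.λ.1 0)
  step 3: λ.λ.1 0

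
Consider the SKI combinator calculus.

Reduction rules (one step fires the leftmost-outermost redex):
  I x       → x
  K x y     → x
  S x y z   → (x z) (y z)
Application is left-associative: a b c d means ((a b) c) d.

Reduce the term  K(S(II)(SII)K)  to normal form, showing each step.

  start: K(S(II)(SII)K)
  [1] K(IIK(SIIK))
  [2] K(IK(SIIK))
  [3] K(K(SIIK))
  [4] K(K(IK(IK)))
  [5] K(K(K(IK)))
  [6] K(K(KK))

Answer: normal form = K(K(KK))  (in 6 steps)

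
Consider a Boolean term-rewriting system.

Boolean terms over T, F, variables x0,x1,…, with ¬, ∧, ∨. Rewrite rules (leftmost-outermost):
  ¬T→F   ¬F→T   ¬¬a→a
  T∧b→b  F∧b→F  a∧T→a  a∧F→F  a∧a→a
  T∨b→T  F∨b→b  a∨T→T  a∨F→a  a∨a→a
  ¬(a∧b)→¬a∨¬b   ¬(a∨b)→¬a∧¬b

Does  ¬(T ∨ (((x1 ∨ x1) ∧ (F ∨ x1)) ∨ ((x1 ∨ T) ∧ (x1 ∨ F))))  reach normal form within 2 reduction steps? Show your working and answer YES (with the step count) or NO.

Answer: NO — after 2 steps the term is F ∧ ¬(((x1 ∨ x1) ∧ (F ∨ x1)) ∨ ((x1 ∨ T) ∧ (x1 ∨ F))), not yet normal

Reduction:
  start: ¬(T ∨ (((x1 ∨ x1) ∧ (F ∨ x1)) ∨ ((x1 ∨ T) ∧ (x1 ∨ F))))
  [1] ¬T ∧ ¬(((x1 ∨ x1) ∧ (F ∨ x1)) ∨ ((x1 ∨ T) ∧ (x1 ∨ F)))
  [2] F ∧ ¬(((x1 ∨ x1) ∧ (F ∨ x1)) ∨ ((x1 ∨ T) ∧ (x1 ∨ F)))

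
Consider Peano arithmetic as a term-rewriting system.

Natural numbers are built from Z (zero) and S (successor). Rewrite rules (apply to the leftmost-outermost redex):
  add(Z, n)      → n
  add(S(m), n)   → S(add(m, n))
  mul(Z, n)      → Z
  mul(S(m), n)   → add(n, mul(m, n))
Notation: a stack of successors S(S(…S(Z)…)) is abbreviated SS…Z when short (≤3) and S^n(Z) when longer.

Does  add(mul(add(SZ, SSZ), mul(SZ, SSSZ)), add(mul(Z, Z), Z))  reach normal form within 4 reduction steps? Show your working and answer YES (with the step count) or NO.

Answer: NO — after 4 steps the term is add(add(S(add(SSZ, mul(Z, SSSZ))), mul(add(Z, SSZ), mul(SZ, SSSZ))), add(mul(Z, Z), Z)), not yet normal

Derivation:
  start: add(mul(add(SZ, SSZ), mul(SZ, SSSZ)), add(mul(Z, Z), Z))
  [1] add(mul(S(add(Z, SSZ)), mul(SZ, SSSZ)), add(mul(Z, Z), Z))
  [2] add(add(mul(SZ, SSSZ), mul(add(Z, SSZ), mul(SZ, SSSZ))), add(mul(Z, Z), Z))
  [3] add(add(add(SSSZ, mul(Z, SSSZ)), mul(add(Z, SSZ), mul(SZ, SSSZ))), add(mul(Z, Z), Z))
  [4] add(add(S(add(SSZ, mul(Z, SSSZ))), mul(add(Z, SSZ), mul(SZ, SSSZ))), add(mul(Z, Z), Z))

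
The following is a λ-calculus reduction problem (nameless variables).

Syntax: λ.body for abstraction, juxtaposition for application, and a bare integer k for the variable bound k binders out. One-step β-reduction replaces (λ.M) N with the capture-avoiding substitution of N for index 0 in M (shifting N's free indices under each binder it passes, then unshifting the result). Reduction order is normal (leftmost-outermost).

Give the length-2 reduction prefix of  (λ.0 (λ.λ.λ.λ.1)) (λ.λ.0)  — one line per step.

Answer: after 2 steps: λ.0

Working:
  start: (λ.0 (λ.λ.λ.λ.1)) (λ.λ.0)
  [1] (λ.λ.0) (λ.λ.λ.λ.1)
  [2] λ.0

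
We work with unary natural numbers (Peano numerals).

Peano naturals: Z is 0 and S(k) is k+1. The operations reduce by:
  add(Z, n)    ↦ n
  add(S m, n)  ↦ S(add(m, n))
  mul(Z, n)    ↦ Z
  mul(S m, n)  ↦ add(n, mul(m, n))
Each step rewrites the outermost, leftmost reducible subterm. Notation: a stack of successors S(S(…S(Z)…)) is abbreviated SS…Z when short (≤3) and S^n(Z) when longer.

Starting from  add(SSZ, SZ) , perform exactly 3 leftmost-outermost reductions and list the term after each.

  start: add(SSZ, SZ)
  [1] S(add(SZ, SZ))
  [2] S(S(add(Z, SZ)))
  [3] SSSZ

Answer: after 3 steps: SSSZ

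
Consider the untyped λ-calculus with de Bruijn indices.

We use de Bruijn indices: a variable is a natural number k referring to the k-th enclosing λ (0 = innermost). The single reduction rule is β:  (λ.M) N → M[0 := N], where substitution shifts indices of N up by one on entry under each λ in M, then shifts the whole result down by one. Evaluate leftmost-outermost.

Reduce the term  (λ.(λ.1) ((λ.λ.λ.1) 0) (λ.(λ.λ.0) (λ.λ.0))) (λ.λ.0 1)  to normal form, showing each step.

  start: (λ.(λ.1) ((λ.λ.λ.1) 0) (λ.(λ.λ.0) (λ.λ.0))) (λ.λ.0 1)
  →1  (λ.λ.λ.0 1) ((λ.λ.λ.1) (λ.λ.0 1)) (λ.(λ.λ.0) (λ.λ.0))
  →2  (λ.λ.0 1) (λ.(λ.λ.0) (λ.λ.0))
  →3  λ.0 (λ.(λ.λ.0) (λ.λ.0))
  →4  λ.0 (λ.λ.0)

Answer: normal form = λ.0 (λ.λ.0)  (in 4 steps)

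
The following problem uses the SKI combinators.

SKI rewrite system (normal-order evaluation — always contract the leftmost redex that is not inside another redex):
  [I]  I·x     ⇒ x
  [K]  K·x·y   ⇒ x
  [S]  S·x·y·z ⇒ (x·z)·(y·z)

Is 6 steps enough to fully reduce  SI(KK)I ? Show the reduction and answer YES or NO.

Answer: YES — reaches normal form K in 4 ≤ 6 steps

Working:
  start: SI(KK)I
  →1  II(KKI)
  →2  I(KKI)
  →3  KKI
  →4  K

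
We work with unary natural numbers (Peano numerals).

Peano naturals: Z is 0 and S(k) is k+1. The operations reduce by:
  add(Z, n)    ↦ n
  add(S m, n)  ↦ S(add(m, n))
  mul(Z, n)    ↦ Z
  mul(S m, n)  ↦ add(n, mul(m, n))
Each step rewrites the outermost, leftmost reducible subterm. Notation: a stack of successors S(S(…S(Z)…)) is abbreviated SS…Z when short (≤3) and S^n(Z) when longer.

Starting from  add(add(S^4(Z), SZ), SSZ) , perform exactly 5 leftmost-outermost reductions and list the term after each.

  start: add(add(S^4(Z), SZ), SSZ)
  step 1: add(S(add(SSSZ, SZ)), SSZ)
  step 2: S(add(add(SSSZ, SZ), SSZ))
  step 3: S(add(S(add(SSZ, SZ)), SSZ))
  step 4: S(S(add(add(SSZ, SZ), SSZ)))
  step 5: S(S(add(S(add(SZ, SZ)), SSZ)))

Answer: after 5 steps: S(S(add(S(add(SZ, SZ)), SSZ)))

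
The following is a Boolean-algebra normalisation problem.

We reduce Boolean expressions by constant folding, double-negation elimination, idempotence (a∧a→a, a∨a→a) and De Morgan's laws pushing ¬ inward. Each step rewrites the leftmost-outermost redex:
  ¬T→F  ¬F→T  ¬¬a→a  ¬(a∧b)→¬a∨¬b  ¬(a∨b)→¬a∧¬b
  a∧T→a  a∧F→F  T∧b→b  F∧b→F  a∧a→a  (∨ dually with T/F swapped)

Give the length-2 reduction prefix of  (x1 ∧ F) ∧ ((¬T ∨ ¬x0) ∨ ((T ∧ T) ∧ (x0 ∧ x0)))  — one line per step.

  start: (x1 ∧ F) ∧ ((¬T ∨ ¬x0) ∨ ((T ∧ T) ∧ (x0 ∧ x0)))
  →1  F ∧ ((¬T ∨ ¬x0) ∨ ((T ∧ T) ∧ (x0 ∧ x0)))
  →2  F

Answer: after 2 steps: F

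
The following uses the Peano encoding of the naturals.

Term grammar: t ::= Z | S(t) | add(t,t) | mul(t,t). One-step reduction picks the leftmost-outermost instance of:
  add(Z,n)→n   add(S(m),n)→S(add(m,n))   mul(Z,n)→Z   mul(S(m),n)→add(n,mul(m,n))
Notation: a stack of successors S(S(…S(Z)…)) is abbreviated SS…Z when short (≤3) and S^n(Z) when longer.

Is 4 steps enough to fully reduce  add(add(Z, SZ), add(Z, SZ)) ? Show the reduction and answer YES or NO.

  start: add(add(Z, SZ), add(Z, SZ))
  [1] add(SZ, add(Z, SZ))
  [2] S(add(Z, add(Z, SZ)))
  [3] S(add(Z, SZ))
  [4] SSZ

Answer: YES — reaches normal form SSZ in 4 ≤ 4 steps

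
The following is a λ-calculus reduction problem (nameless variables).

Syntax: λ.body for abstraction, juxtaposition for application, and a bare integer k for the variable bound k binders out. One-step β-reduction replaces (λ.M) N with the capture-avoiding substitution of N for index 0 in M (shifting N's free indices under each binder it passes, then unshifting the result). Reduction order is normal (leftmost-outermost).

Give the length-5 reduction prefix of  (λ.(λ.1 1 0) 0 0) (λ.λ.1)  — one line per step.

Answer: after 5 steps: λ.λ.λ.1

Reduction:
  start: (λ.(λ.1 1 0) 0 0) (λ.λ.1)
  [1] (λ.(λ.λ.1) (λ.λ.1) 0) (λ.λ.1) (λ.λ.1)
  [2] (λ.λ.1) (λ.λ.1) (λ.λ.1) (λ.λ.1)
  [3] (λ.λ.λ.1) (λ.λ.1) (λ.λ.1)
  [4] (λ.λ.1) (λ.λ.1)
  [5] λ.λ.λ.1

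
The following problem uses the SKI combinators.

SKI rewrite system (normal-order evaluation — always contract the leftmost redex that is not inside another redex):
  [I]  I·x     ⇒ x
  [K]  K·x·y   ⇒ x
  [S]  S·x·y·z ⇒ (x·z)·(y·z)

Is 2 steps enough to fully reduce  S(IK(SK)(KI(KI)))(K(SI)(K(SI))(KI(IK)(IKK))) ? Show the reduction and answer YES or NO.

Answer: NO — after 2 steps the term is S(SK)(K(SI)(K(SI))(KI(IK)(IKK))), not yet normal

Derivation:
  start: S(IK(SK)(KI(KI)))(K(SI)(K(SI))(KI(IK)(IKK)))
  step 1: S(K(SK)(KI(KI)))(K(SI)(K(SI))(KI(IK)(IKK)))
  step 2: S(SK)(K(SI)(K(SI))(KI(IK)(IKK)))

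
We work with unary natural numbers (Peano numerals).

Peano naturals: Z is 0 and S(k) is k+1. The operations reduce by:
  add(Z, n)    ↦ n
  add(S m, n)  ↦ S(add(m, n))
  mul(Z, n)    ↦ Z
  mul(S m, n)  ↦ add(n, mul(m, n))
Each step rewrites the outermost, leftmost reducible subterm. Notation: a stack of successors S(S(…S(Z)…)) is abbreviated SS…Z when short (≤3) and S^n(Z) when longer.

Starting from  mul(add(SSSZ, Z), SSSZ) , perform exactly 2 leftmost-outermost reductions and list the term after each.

Answer: after 2 steps: add(SSSZ, mul(add(SSZ, Z), SSSZ))

Derivation:
  start: mul(add(SSSZ, Z), SSSZ)
  →1  mul(S(add(SSZ, Z)), SSSZ)
  →2  add(SSSZ, mul(add(SSZ, Z), SSSZ))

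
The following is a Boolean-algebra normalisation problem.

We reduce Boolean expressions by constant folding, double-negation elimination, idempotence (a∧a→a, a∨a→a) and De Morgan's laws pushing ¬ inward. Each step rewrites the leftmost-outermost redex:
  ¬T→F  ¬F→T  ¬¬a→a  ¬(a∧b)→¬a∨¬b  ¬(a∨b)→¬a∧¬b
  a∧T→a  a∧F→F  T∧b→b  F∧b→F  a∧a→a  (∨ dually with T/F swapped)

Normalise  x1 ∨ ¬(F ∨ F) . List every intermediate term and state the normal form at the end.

  start: x1 ∨ ¬(F ∨ F)
  step 1: x1 ∨ (¬F ∧ ¬F)
  step 2: x1 ∨ ¬F
  step 3: x1 ∨ T
  step 4: T

Answer: normal form = T  (in 4 steps)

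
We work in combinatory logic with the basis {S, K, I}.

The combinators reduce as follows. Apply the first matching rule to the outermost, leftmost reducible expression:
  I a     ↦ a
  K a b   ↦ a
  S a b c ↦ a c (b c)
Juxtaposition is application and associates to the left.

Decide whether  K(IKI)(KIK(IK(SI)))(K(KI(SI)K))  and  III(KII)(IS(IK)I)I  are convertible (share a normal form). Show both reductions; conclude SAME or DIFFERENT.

Term A:
  start: K(IKI)(KIK(IK(SI)))(K(KI(SI)K))
  step 1: IKI(K(KI(SI)K))
  step 2: KI(K(KI(SI)K))
  step 3: I

Term B:
  start: III(KII)(IS(IK)I)I
  step 1: II(KII)(IS(IK)I)I
  step 2: I(KII)(IS(IK)I)I
  step 3: KII(IS(IK)I)I
  step 4: I(IS(IK)I)I
  step 5: IS(IK)II
  step 6: S(IK)II
  step 7: IKI(II)
  step 8: KI(II)
  step 9: I

Answer: SAME — A ⇓ I, B ⇓ I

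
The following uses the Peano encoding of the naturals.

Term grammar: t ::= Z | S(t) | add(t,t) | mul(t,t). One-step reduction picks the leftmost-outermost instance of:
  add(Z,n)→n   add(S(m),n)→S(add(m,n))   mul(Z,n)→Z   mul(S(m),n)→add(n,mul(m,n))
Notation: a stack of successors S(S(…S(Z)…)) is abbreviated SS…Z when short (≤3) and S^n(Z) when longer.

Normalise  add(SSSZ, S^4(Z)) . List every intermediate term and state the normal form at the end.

  start: add(SSSZ, S^4(Z))
  →1  S(add(SSZ, S^4(Z)))
  →2  S(S(add(SZ, S^4(Z))))
  →3  S(S(S(add(Z, S^4(Z)))))
  →4  S^7(Z)

Answer: normal form = S^7(Z)  (in 4 steps)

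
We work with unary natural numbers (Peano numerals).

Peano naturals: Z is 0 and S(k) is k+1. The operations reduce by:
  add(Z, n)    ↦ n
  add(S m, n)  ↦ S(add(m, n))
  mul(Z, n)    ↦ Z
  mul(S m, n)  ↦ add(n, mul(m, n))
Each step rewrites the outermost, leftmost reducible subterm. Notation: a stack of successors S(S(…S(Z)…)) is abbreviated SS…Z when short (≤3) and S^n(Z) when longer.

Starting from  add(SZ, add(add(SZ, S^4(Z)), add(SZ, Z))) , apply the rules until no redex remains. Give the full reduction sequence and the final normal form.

  start: add(SZ, add(add(SZ, S^4(Z)), add(SZ, Z)))
  [1] S(add(Z, add(add(SZ, S^4(Z)), add(SZ, Z))))
  [2] S(add(add(SZ, S^4(Z)), add(SZ, Z)))
  [3] S(add(S(add(Z, S^4(Z))), add(SZ, Z)))
  [4] S(S(add(add(Z, S^4(Z)), add(SZ, Z))))
  [5] S(S(add(S^4(Z), add(SZ, Z))))
  [6] S(S(S(add(SSSZ, add(SZ, Z)))))
  [7] S(S(S(S(add(SSZ, add(SZ, Z))))))
  [8] S(S(S(S(S(add(SZ, add(SZ, Z)))))))
  [9] S(S(S(S(S(S(add(Z, add(SZ, Z))))))))
  [10] S(S(S(S(S(S(add(SZ, Z)))))))
  [11] S(S(S(S(S(S(S(add(Z, Z))))))))
  [12] S^7(Z)

Answer: normal form = S^7(Z)  (in 12 steps)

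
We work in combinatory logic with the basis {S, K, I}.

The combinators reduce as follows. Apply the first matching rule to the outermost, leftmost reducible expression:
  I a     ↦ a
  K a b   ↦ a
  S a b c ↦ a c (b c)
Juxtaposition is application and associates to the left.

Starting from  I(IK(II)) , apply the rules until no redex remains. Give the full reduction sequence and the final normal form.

Answer: normal form = KI  (in 3 steps)

Reduction:
  start: I(IK(II))
  step 1: IK(II)
  step 2: K(II)
  step 3: KI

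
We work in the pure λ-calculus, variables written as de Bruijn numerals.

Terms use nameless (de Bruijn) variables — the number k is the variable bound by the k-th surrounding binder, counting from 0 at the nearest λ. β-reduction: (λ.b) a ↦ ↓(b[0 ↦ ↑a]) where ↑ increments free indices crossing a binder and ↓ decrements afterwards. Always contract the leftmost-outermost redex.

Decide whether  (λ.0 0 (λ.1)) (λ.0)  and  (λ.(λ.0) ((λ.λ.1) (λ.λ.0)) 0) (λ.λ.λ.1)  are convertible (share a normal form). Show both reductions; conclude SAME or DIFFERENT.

Term A:
  start: (λ.0 0 (λ.1)) (λ.0)
  [1] (λ.0) (λ.0) (λ.λ.0)
  [2] (λ.0) (λ.λ.0)
  [3] λ.λ.0

Term B:
  start: (λ.(λ.0) ((λ.λ.1) (λ.λ.0)) 0) (λ.λ.λ.1)
  [1] (λ.0) ((λ.λ.1) (λ.λ.0)) (λ.λ.λ.1)
  [2] (λ.λ.1) (λ.λ.0) (λ.λ.λ.1)
  [3] (λ.λ.λ.0) (λ.λ.λ.1)
  [4] λ.λ.0

Answer: SAME — A ⇓ λ.λ.0, B ⇓ λ.λ.0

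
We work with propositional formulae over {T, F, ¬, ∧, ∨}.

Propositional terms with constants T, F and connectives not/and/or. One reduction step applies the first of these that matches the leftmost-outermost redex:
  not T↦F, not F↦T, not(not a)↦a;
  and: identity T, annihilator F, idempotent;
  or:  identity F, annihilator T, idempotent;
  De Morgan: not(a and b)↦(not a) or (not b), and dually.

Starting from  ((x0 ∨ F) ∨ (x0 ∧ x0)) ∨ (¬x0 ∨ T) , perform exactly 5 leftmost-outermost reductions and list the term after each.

  start: ((x0 ∨ F) ∨ (x0 ∧ x0)) ∨ (¬x0 ∨ T)
  step 1: (x0 ∨ (x0 ∧ x0)) ∨ (¬x0 ∨ T)
  step 2: (x0 ∨ x0) ∨ (¬x0 ∨ T)
  step 3: x0 ∨ (¬x0 ∨ T)
  step 4: x0 ∨ T
  step 5: T

Answer: after 5 steps: T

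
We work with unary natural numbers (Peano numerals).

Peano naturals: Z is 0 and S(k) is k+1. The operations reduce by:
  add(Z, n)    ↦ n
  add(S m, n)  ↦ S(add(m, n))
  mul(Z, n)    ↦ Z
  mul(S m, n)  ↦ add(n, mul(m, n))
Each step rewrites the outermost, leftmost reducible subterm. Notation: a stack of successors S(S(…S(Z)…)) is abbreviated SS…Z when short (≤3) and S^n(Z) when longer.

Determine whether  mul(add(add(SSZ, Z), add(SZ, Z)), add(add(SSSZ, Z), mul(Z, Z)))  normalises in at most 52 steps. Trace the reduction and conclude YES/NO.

  start: mul(add(add(SSZ, Z), add(SZ, Z)), add(add(SSSZ, Z), mul(Z, Z)))
  →1  mul(add(S(add(SZ, Z)), add(SZ, Z)), add(add(SSSZ, Z), mul(Z, Z)))
  →2  mul(S(add(add(SZ, Z), add(SZ, Z))), add(add(SSSZ, Z), mul(Z, Z)))
  →3  add(add(add(SSSZ, Z), mul(Z, Z)), mul(add(add(SZ, Z), add(SZ, Z)), add(add(SSSZ, Z), mul(Z, Z))))
  →4  add(add(S(add(SSZ, Z)), mul(Z, Z)), mul(add(add(SZ, Z), add(SZ, Z)), add(add(SSSZ, Z), mul(Z, Z))))
  →5  add(S(add(add(SSZ, Z), mul(Z, Z))), mul(add(add(SZ, Z), add(SZ, Z)), add(add(SSSZ, Z), mul(Z, Z))))
  →6  S(add(add(add(SSZ, Z), mul(Z, Z)), mul(add(add(SZ, Z), add(SZ, Z)), add(add(SSSZ, Z), mul(Z, Z)))))
  →7  S(add(add(S(add(SZ, Z)), mul(Z, Z)), mul(add(add(SZ, Z), add(SZ, Z)), add(add(SSSZ, Z), mul(Z, Z)))))
  →8  S(add(S(add(add(SZ, Z), mul(Z, Z))), mul(add(add(SZ, Z), add(SZ, Z)), add(add(SSSZ, Z), mul(Z, Z)))))
  →9  S(S(add(add(add(SZ, Z), mul(Z, Z)), mul(add(add(SZ, Z), add(SZ, Z)), add(add(SSSZ, Z), mul(Z, Z))))))
  →10  S(S(add(add(S(add(Z, Z)), mul(Z, Z)), mul(add(add(SZ, Z), add(SZ, Z)), add(add(SSSZ, Z), mul(Z, Z))))))
  →11  S(S(add(S(add(add(Z, Z), mul(Z, Z))), mul(add(add(SZ, Z), add(SZ, Z)), add(add(SSSZ, Z), mul(Z, Z))))))
  →12  S(S(S(add(add(add(Z, Z), mul(Z, Z)), mul(add(add(SZ, Z), add(SZ, Z)), add(add(SSSZ, Z), mul(Z, Z)))))))
  →13  S(S(S(add(add(Z, mul(Z, Z)), mul(add(add(SZ, Z), add(SZ, Z)), add(add(SSSZ, Z), mul(Z, Z)))))))
  →14  S(S(S(add(mul(Z, Z), mul(add(add(SZ, Z), add(SZ, Z)), add(add(SSSZ, Z), mul(Z, Z)))))))
  →15  S(S(S(add(Z, mul(add(add(SZ, Z), add(SZ, Z)), add(add(SSSZ, Z), mul(Z, Z)))))))
  →16  S(S(S(mul(add(add(SZ, Z), add(SZ, Z)), add(add(SSSZ, Z), mul(Z, Z))))))
  →17  S(S(S(mul(add(S(add(Z, Z)), add(SZ, Z)), add(add(SSSZ, Z), mul(Z, Z))))))
  →18  S(S(S(mul(S(add(add(Z, Z), add(SZ, Z))), add(add(SSSZ, Z), mul(Z, Z))))))
  →19  S(S(S(add(add(add(SSSZ, Z), mul(Z, Z)), mul(add(add(Z, Z), add(SZ, Z)), add(add(SSSZ, Z), mul(Z, Z)))))))
  →20  S(S(S(add(add(S(add(SSZ, Z)), mul(Z, Z)), mul(add(add(Z, Z), add(SZ, Z)), add(add(SSSZ, Z), mul(Z, Z)))))))
  →21  S(S(S(add(S(add(add(SSZ, Z), mul(Z, Z))), mul(add(add(Z, Z), add(SZ, Z)), add(add(SSSZ, Z), mul(Z, Z)))))))
  →22  S(S(S(S(add(add(add(SSZ, Z), mul(Z, Z)), mul(add(add(Z, Z), add(SZ, Z)), add(add(SSSZ, Z), mul(Z, Z))))))))
  →23  S(S(S(S(add(add(S(add(SZ, Z)), mul(Z, Z)), mul(add(add(Z, Z), add(SZ, Z)), add(add(SSSZ, Z), mul(Z, Z))))))))
  →24  S(S(S(S(add(S(add(add(SZ, Z), mul(Z, Z))), mul(add(add(Z, Z), add(SZ, Z)), add(add(SSSZ, Z), mul(Z, Z))))))))
  →25  S(S(S(S(S(add(add(add(SZ, Z), mul(Z, Z)), mul(add(add(Z, Z), add(SZ, Z)), add(add(SSSZ, Z), mul(Z, Z)))))))))
  →26  S(S(S(S(S(add(add(S(add(Z, Z)), mul(Z, Z)), mul(add(add(Z, Z), add(SZ, Z)), add(add(SSSZ, Z), mul(Z, Z)))))))))
  →27  S(S(S(S(S(add(S(add(add(Z, Z), mul(Z, Z))), mul(add(add(Z, Z), add(SZ, Z)), add(add(SSSZ, Z), mul(Z, Z)))))))))
  →28  S(S(S(S(S(S(add(add(add(Z, Z), mul(Z, Z)), mul(add(add(Z, Z), add(SZ, Z)), add(add(SSSZ, Z), mul(Z, Z))))))))))
  →29  S(S(S(S(S(S(add(add(Z, mul(Z, Z)), mul(add(add(Z, Z), add(SZ, Z)), add(add(SSSZ, Z), mul(Z, Z))))))))))
  →30  S(S(S(S(S(S(add(mul(Z, Z), mul(add(add(Z, Z), add(SZ, Z)), add(add(SSSZ, Z), mul(Z, Z))))))))))
  →31  S(S(S(S(S(S(add(Z, mul(add(add(Z, Z), add(SZ, Z)), add(add(SSSZ, Z), mul(Z, Z))))))))))
  →32  S(S(S(S(S(S(mul(add(add(Z, Z), add(SZ, Z)), add(add(SSSZ, Z), mul(Z, Z)))))))))
  →33  S(S(S(S(S(S(mul(add(Z, add(SZ, Z)), add(add(SSSZ, Z), mul(Z, Z)))))))))
  →34  S(S(S(S(S(S(mul(add(SZ, Z), add(add(SSSZ, Z), mul(Z, Z)))))))))
  →35  S(S(S(S(S(S(mul(S(add(Z, Z)), add(add(SSSZ, Z), mul(Z, Z)))))))))
  →36  S(S(S(S(S(S(add(add(add(SSSZ, Z), mul(Z, Z)), mul(add(Z, Z), add(add(SSSZ, Z), mul(Z, Z))))))))))
  →37  S(S(S(S(S(S(add(add(S(add(SSZ, Z)), mul(Z, Z)), mul(add(Z, Z), add(add(SSSZ, Z), mul(Z, Z))))))))))
  →38  S(S(S(S(S(S(add(S(add(add(SSZ, Z), mul(Z, Z))), mul(add(Z, Z), add(add(SSSZ, Z), mul(Z, Z))))))))))
  →39  S(S(S(S(S(S(S(add(add(add(SSZ, Z), mul(Z, Z)), mul(add(Z, Z), add(add(SSSZ, Z), mul(Z, Z)))))))))))
  →40  S(S(S(S(S(S(S(add(add(S(add(SZ, Z)), mul(Z, Z)), mul(add(Z, Z), add(add(SSSZ, Z), mul(Z, Z)))))))))))
  →41  S(S(S(S(S(S(S(add(S(add(add(SZ, Z), mul(Z, Z))), mul(add(Z, Z), add(add(SSSZ, Z), mul(Z, Z)))))))))))
  →42  S(S(S(S(S(S(S(S(add(add(add(SZ, Z), mul(Z, Z)), mul(add(Z, Z), add(add(SSSZ, Z), mul(Z, Z))))))))))))
  →43  S(S(S(S(S(S(S(S(add(add(S(add(Z, Z)), mul(Z, Z)), mul(add(Z, Z), add(add(SSSZ, Z), mul(Z, Z))))))))))))
  →44  S(S(S(S(S(S(S(S(add(S(add(add(Z, Z), mul(Z, Z))), mul(add(Z, Z), add(add(SSSZ, Z), mul(Z, Z))))))))))))
  →45  S(S(S(S(S(S(S(S(S(add(add(add(Z, Z), mul(Z, Z)), mul(add(Z, Z), add(add(SSSZ, Z), mul(Z, Z)))))))))))))
  →46  S(S(S(S(S(S(S(S(S(add(add(Z, mul(Z, Z)), mul(add(Z, Z), add(add(SSSZ, Z), mul(Z, Z)))))))))))))
  →47  S(S(S(S(S(S(S(S(S(add(mul(Z, Z), mul(add(Z, Z), add(add(SSSZ, Z), mul(Z, Z)))))))))))))
  →48  S(S(S(S(S(S(S(S(S(add(Z, mul(add(Z, Z), add(add(SSSZ, Z), mul(Z, Z)))))))))))))
  →49  S(S(S(S(S(S(S(S(S(mul(add(Z, Z), add(add(SSSZ, Z), mul(Z, Z))))))))))))
  →50  S(S(S(S(S(S(S(S(S(mul(Z, add(add(SSSZ, Z), mul(Z, Z))))))))))))
  →51  S^9(Z)

Answer: YES — reaches normal form S^9(Z) in 51 ≤ 52 steps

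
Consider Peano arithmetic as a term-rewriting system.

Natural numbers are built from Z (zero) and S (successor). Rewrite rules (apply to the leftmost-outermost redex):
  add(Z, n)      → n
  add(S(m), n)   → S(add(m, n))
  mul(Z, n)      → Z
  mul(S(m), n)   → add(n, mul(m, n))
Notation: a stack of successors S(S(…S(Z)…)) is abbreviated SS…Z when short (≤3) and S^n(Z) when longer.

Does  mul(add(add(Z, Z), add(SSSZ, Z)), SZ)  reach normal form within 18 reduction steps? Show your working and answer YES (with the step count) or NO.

Answer: YES — reaches normal form SSSZ in 16 ≤ 18 steps

Working:
  start: mul(add(add(Z, Z), add(SSSZ, Z)), SZ)
  →1  mul(add(Z, add(SSSZ, Z)), SZ)
  →2  mul(add(SSSZ, Z), SZ)
  →3  mul(S(add(SSZ, Z)), SZ)
  →4  add(SZ, mul(add(SSZ, Z), SZ))
  →5  S(add(Z, mul(add(SSZ, Z), SZ)))
  →6  S(mul(add(SSZ, Z), SZ))
  →7  S(mul(S(add(SZ, Z)), SZ))
  →8  S(add(SZ, mul(add(SZ, Z), SZ)))
  →9  S(S(add(Z, mul(add(SZ, Z), SZ))))
  →10  S(S(mul(add(SZ, Z), SZ)))
  →11  S(S(mul(S(add(Z, Z)), SZ)))
  →12  S(S(add(SZ, mul(add(Z, Z), SZ))))
  →13  S(S(S(add(Z, mul(add(Z, Z), SZ)))))
  →14  S(S(S(mul(add(Z, Z), SZ))))
  →15  S(S(S(mul(Z, SZ))))
  →16  SSSZ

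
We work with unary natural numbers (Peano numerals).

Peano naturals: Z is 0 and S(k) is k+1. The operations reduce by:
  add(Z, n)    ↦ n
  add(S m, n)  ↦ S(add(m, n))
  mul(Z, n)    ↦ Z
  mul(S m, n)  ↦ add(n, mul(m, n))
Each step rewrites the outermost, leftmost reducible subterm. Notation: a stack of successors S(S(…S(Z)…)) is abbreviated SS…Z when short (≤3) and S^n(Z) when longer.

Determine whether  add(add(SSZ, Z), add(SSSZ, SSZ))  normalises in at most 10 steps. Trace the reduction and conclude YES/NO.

  start: add(add(SSZ, Z), add(SSSZ, SSZ))
  →1  add(S(add(SZ, Z)), add(SSSZ, SSZ))
  →2  S(add(add(SZ, Z), add(SSSZ, SSZ)))
  →3  S(add(S(add(Z, Z)), add(SSSZ, SSZ)))
  →4  S(S(add(add(Z, Z), add(SSSZ, SSZ))))
  →5  S(S(add(Z, add(SSSZ, SSZ))))
  →6  S(S(add(SSSZ, SSZ)))
  →7  S(S(S(add(SSZ, SSZ))))
  →8  S(S(S(S(add(SZ, SSZ)))))
  →9  S(S(S(S(S(add(Z, SSZ))))))
  →10  S^7(Z)

Answer: YES — reaches normal form S^7(Z) in 10 ≤ 10 steps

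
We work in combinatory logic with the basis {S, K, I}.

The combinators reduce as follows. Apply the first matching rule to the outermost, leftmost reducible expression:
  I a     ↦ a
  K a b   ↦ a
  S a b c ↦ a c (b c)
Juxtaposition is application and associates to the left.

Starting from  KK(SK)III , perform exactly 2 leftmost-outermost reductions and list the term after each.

  start: KK(SK)III
  [1] KIII
  [2] II

Answer: after 2 steps: II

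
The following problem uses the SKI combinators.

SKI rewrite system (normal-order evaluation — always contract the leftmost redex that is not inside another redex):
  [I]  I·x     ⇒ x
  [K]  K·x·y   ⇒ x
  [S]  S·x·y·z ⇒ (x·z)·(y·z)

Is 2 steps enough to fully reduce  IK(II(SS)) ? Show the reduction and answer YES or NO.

Answer: NO — after 2 steps the term is K(I(SS)), not yet normal

Reduction:
  start: IK(II(SS))
  [1] K(II(SS))
  [2] K(I(SS))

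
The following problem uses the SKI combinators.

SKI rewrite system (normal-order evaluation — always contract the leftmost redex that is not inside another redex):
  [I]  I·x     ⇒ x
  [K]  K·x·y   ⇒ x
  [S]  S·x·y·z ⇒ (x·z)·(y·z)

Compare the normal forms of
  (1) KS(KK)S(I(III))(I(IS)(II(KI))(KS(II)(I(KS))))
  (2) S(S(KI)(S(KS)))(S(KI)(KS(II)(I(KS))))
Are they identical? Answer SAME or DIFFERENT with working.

Term A:
  start: KS(KK)S(I(III))(I(IS)(II(KI))(KS(II)(I(KS))))
  →1  SS(I(III))(I(IS)(II(KI))(KS(II)(I(KS))))
  →2  S(I(IS)(II(KI))(KS(II)(I(KS))))(I(III)(I(IS)(II(KI))(KS(II)(I(KS)))))
  →3  S(IS(II(KI))(KS(II)(I(KS))))(I(III)(I(IS)(II(KI))(KS(II)(I(KS)))))
  →4  S(S(II(KI))(KS(II)(I(KS))))(I(III)(I(IS)(II(KI))(KS(II)(I(KS)))))
  →5  S(S(I(KI))(KS(II)(I(KS))))(I(III)(I(IS)(II(KI))(KS(II)(I(KS)))))
  →6  S(S(KI)(KS(II)(I(KS))))(I(III)(I(IS)(II(KI))(KS(II)(I(KS)))))
  →7  S(S(KI)(S(I(KS))))(I(III)(I(IS)(II(KI))(KS(II)(I(KS)))))
  →8  S(S(KI)(S(KS)))(I(III)(I(IS)(II(KI))(KS(II)(I(KS)))))
  →9  S(S(KI)(S(KS)))(III(I(IS)(II(KI))(KS(II)(I(KS)))))
  →10  S(S(KI)(S(KS)))(II(I(IS)(II(KI))(KS(II)(I(KS)))))
  →11  S(S(KI)(S(KS)))(I(I(IS)(II(KI))(KS(II)(I(KS)))))
  →12  S(S(KI)(S(KS)))(I(IS)(II(KI))(KS(II)(I(KS))))
  →13  S(S(KI)(S(KS)))(IS(II(KI))(KS(II)(I(KS))))
  →14  S(S(KI)(S(KS)))(S(II(KI))(KS(II)(I(KS))))
  →15  S(S(KI)(S(KS)))(S(I(KI))(KS(II)(I(KS))))
  →16  S(S(KI)(S(KS)))(S(KI)(KS(II)(I(KS))))
  →17  S(S(KI)(S(KS)))(S(KI)(S(I(KS))))
  →18  S(S(KI)(S(KS)))(S(KI)(S(KS)))

Term B:
  start: S(S(KI)(S(KS)))(S(KI)(KS(II)(I(KS))))
  →1  S(S(KI)(S(KS)))(S(KI)(S(I(KS))))
  →2  S(S(KI)(S(KS)))(S(KI)(S(KS)))

Answer: SAME — A ⇓ S(S(KI)(S(KS)))(S(KI)(S(KS))), B ⇓ S(S(KI)(S(KS)))(S(KI)(S(KS)))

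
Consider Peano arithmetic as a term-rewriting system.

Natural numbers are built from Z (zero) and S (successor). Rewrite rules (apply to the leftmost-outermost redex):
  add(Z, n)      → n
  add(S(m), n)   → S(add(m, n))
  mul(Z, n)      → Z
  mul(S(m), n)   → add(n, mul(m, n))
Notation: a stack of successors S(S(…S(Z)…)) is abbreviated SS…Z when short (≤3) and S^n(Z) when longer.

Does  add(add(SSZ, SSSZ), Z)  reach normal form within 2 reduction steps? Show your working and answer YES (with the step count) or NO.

  start: add(add(SSZ, SSSZ), Z)
  →1  add(S(add(SZ, SSSZ)), Z)
  →2  S(add(add(SZ, SSSZ), Z))

Answer: NO — after 2 steps the term is S(add(add(SZ, SSSZ), Z)), not yet normal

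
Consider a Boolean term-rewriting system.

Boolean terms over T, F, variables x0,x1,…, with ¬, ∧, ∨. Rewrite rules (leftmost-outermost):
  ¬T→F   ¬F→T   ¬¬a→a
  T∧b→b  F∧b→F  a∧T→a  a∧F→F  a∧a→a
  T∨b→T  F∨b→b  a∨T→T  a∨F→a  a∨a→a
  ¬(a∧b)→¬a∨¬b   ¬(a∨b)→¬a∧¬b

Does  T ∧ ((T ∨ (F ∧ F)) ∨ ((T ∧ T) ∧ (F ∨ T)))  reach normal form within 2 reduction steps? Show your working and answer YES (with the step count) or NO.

  start: T ∧ ((T ∨ (F ∧ F)) ∨ ((T ∧ T) ∧ (F ∨ T)))
  [1] (T ∨ (F ∧ F)) ∨ ((T ∧ T) ∧ (F ∨ T))
  [2] T ∨ ((T ∧ T) ∧ (F ∨ T))

Answer: NO — after 2 steps the term is T ∨ ((T ∧ T) ∧ (F ∨ T)), not yet normal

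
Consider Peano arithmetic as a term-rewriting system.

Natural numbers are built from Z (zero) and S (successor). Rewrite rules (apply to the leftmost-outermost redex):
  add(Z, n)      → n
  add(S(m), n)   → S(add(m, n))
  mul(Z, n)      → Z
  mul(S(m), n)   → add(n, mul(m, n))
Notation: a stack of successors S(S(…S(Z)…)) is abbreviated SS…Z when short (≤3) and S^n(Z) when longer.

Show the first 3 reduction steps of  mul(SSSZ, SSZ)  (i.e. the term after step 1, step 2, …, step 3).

  start: mul(SSSZ, SSZ)
  →1  add(SSZ, mul(SSZ, SSZ))
  →2  S(add(SZ, mul(SSZ, SSZ)))
  →3  S(S(add(Z, mul(SSZ, SSZ))))

Answer: after 3 steps: S(S(add(Z, mul(SSZ, SSZ))))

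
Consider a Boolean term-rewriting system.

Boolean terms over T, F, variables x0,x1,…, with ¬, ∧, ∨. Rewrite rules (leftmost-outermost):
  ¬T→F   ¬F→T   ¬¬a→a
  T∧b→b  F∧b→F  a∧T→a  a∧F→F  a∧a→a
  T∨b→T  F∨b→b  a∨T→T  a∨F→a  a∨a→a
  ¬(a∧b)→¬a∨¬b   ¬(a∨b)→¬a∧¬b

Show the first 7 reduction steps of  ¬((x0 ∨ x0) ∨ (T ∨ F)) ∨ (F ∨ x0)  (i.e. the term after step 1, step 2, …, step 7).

Answer: after 7 steps: F ∨ (F ∨ x0)

Working:
  start: ¬((x0 ∨ x0) ∨ (T ∨ F)) ∨ (F ∨ x0)
  step 1: (¬(x0 ∨ x0) ∧ ¬(T ∨ F)) ∨ (F ∨ x0)
  step 2: ((¬x0 ∧ ¬x0) ∧ ¬(T ∨ F)) ∨ (F ∨ x0)
  step 3: (¬x0 ∧ ¬(T ∨ F)) ∨ (F ∨ x0)
  step 4: (¬x0 ∧ (¬T ∧ ¬F)) ∨ (F ∨ x0)
  step 5: (¬x0 ∧ (F ∧ ¬F)) ∨ (F ∨ x0)
  step 6: (¬x0 ∧ F) ∨ (F ∨ x0)
  step 7: F ∨ (F ∨ x0)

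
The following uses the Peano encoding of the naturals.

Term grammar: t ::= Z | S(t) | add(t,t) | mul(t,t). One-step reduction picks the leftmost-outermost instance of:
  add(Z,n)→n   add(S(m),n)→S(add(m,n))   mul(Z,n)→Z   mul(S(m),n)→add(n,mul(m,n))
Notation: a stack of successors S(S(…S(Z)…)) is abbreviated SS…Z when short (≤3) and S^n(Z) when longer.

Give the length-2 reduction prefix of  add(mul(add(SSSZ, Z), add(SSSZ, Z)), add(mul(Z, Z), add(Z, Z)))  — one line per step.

  start: add(mul(add(SSSZ, Z), add(SSSZ, Z)), add(mul(Z, Z), add(Z, Z)))
  [1] add(mul(S(add(SSZ, Z)), add(SSSZ, Z)), add(mul(Z, Z), add(Z, Z)))
  [2] add(add(add(SSSZ, Z), mul(add(SSZ, Z), add(SSSZ, Z))), add(mul(Z, Z), add(Z, Z)))

Answer: after 2 steps: add(add(add(SSSZ, Z), mul(add(SSZ, Z), add(SSSZ, Z))), add(mul(Z, Z), add(Z, Z)))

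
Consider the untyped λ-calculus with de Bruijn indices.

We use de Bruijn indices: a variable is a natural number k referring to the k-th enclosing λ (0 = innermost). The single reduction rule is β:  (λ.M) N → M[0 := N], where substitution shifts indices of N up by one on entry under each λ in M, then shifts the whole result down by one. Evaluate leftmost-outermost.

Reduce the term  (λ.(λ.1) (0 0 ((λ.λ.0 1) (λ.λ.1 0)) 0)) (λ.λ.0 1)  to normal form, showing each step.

  start: (λ.(λ.1) (0 0 ((λ.λ.0 1) (λ.λ.1 0)) 0)) (λ.λ.0 1)
  step 1: (λ.λ.λ.0 1) ((λ.λ.0 1) (λ.λ.0 1) ((λ.λ.0 1) (λ.λ.1 0)) (λ.λ.0 1))
  step 2: λ.λ.0 1

Answer: normal form = λ.λ.0 1  (in 2 steps)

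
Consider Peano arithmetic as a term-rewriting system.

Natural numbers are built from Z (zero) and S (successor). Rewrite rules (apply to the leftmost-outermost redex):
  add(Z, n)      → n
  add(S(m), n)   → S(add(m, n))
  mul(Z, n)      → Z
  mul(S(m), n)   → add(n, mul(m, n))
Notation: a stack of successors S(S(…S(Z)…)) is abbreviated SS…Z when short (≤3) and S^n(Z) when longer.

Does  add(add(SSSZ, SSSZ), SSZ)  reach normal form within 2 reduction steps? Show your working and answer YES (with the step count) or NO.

  start: add(add(SSSZ, SSSZ), SSZ)
  [1] add(S(add(SSZ, SSSZ)), SSZ)
  [2] S(add(add(SSZ, SSSZ), SSZ))

Answer: NO — after 2 steps the term is S(add(add(SSZ, SSSZ), SSZ)), not yet normal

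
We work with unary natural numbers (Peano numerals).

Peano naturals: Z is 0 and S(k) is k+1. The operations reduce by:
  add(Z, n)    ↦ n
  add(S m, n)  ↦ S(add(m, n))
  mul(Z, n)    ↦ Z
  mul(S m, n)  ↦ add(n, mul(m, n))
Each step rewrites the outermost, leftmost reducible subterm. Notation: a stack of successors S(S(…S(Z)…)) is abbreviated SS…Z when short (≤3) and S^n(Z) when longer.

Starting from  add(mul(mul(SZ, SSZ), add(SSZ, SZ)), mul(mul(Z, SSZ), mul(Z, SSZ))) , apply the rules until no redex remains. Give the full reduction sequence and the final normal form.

Answer: normal form = S^6(Z)  (in 31 steps)

Derivation:
  start: add(mul(mul(SZ, SSZ), add(SSZ, SZ)), mul(mul(Z, SSZ), mul(Z, SSZ)))
  step 1: add(mul(add(SSZ, mul(Z, SSZ)), add(SSZ, SZ)), mul(mul(Z, SSZ), mul(Z, SSZ)))
  step 2: add(mul(S(add(SZ, mul(Z, SSZ))), add(SSZ, SZ)), mul(mul(Z, SSZ), mul(Z, SSZ)))
  step 3: add(add(add(SSZ, SZ), mul(add(SZ, mul(Z, SSZ)), add(SSZ, SZ))), mul(mul(Z, SSZ), mul(Z, SSZ)))
  step 4: add(add(S(add(SZ, SZ)), mul(add(SZ, mul(Z, SSZ)), add(SSZ, SZ))), mul(mul(Z, SSZ), mul(Z, SSZ)))
  step 5: add(S(add(add(SZ, SZ), mul(add(SZ, mul(Z, SSZ)), add(SSZ, SZ)))), mul(mul(Z, SSZ), mul(Z, SSZ)))
  step 6: S(add(add(add(SZ, SZ), mul(add(SZ, mul(Z, SSZ)), add(SSZ, SZ))), mul(mul(Z, SSZ), mul(Z, SSZ))))
  step 7: S(add(add(S(add(Z, SZ)), mul(add(SZ, mul(Z, SSZ)), add(SSZ, SZ))), mul(mul(Z, SSZ), mul(Z, SSZ))))
  step 8: S(add(S(add(add(Z, SZ), mul(add(SZ, mul(Z, SSZ)), add(SSZ, SZ)))), mul(mul(Z, SSZ), mul(Z, SSZ))))
  step 9: S(S(add(add(add(Z, SZ), mul(add(SZ, mul(Z, SSZ)), add(SSZ, SZ))), mul(mul(Z, SSZ), mul(Z, SSZ)))))
  step 10: S(S(add(add(SZ, mul(add(SZ, mul(Z, SSZ)), add(SSZ, SZ))), mul(mul(Z, SSZ), mul(Z, SSZ)))))
  step 11: S(S(add(S(add(Z, mul(add(SZ, mul(Z, SSZ)), add(SSZ, SZ)))), mul(mul(Z, SSZ), mul(Z, SSZ)))))
  step 12: S(S(S(add(add(Z, mul(add(SZ, mul(Z, SSZ)), add(SSZ, SZ))), mul(mul(Z, SSZ), mul(Z, SSZ))))))
  step 13: S(S(S(add(mul(add(SZ, mul(Z, SSZ)), add(SSZ, SZ)), mul(mul(Z, SSZ), mul(Z, SSZ))))))
  step 14: S(S(S(add(mul(S(add(Z, mul(Z, SSZ))), add(SSZ, SZ)), mul(mul(Z, SSZ), mul(Z, SSZ))))))
  step 15: S(S(S(add(add(add(SSZ, SZ), mul(add(Z, mul(Z, SSZ)), add(SSZ, SZ))), mul(mul(Z, SSZ), mul(Z, SSZ))))))
  step 16: S(S(S(add(add(S(add(SZ, SZ)), mul(add(Z, mul(Z, SSZ)), add(SSZ, SZ))), mul(mul(Z, SSZ), mul(Z, SSZ))))))
  step 17: S(S(S(add(S(add(add(SZ, SZ), mul(add(Z, mul(Z, SSZ)), add(SSZ, SZ)))), mul(mul(Z, SSZ), mul(Z, SSZ))))))
  step 18: S(S(S(S(add(add(add(SZ, SZ), mul(add(Z, mul(Z, SSZ)), add(SSZ, SZ))), mul(mul(Z, SSZ), mul(Z, SSZ)))))))
  step 19: S(S(S(S(add(add(S(add(Z, SZ)), mul(add(Z, mul(Z, SSZ)), add(SSZ, SZ))), mul(mul(Z, SSZ), mul(Z, SSZ)))))))
  step 20: S(S(S(S(add(S(add(add(Z, SZ), mul(add(Z, mul(Z, SSZ)), add(SSZ, SZ)))), mul(mul(Z, SSZ), mul(Z, SSZ)))))))
  step 21: S(S(S(S(S(add(add(add(Z, SZ), mul(add(Z, mul(Z, SSZ)), add(SSZ, SZ))), mul(mul(Z, SSZ), mul(Z, SSZ))))))))
  step 22: S(S(S(S(S(add(add(SZ, mul(add(Z, mul(Z, SSZ)), add(SSZ, SZ))), mul(mul(Z, SSZ), mul(Z, SSZ))))))))
  step 23: S(S(S(S(S(add(S(add(Z, mul(add(Z, mul(Z, SSZ)), add(SSZ, SZ)))), mul(mul(Z, SSZ), mul(Z, SSZ))))))))
  step 24: S(S(S(S(S(S(add(add(Z, mul(add(Z, mul(Z, SSZ)), add(SSZ, SZ))), mul(mul(Z, SSZ), mul(Z, SSZ)))))))))
  step 25: S(S(S(S(S(S(add(mul(add(Z, mul(Z, SSZ)), add(SSZ, SZ)), mul(mul(Z, SSZ), mul(Z, SSZ)))))))))
  step 26: S(S(S(S(S(S(add(mul(mul(Z, SSZ), add(SSZ, SZ)), mul(mul(Z, SSZ), mul(Z, SSZ)))))))))
  step 27: S(S(S(S(S(S(add(mul(Z, add(SSZ, SZ)), mul(mul(Z, SSZ), mul(Z, SSZ)))))))))
  step 28: S(S(S(S(S(S(add(Z, mul(mul(Z, SSZ), mul(Z, SSZ)))))))))
  step 29: S(S(S(S(S(S(mul(mul(Z, SSZ), mul(Z, SSZ))))))))
  step 30: S(S(S(S(S(S(mul(Z, mul(Z, SSZ))))))))
  step 31: S^6(Z)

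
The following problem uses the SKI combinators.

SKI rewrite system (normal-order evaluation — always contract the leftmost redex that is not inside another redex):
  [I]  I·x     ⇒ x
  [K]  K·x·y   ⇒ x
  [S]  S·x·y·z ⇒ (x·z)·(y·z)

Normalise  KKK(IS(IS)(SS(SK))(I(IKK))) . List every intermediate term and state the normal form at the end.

Answer: normal form = K(S(KK)(S(KK)(SK(KK))))  (in 11 steps)

Reduction:
  start: KKK(IS(IS)(SS(SK))(I(IKK)))
  step 1: K(IS(IS)(SS(SK))(I(IKK)))
  step 2: K(S(IS)(SS(SK))(I(IKK)))
  step 3: K(IS(I(IKK))(SS(SK)(I(IKK))))
  step 4: K(S(I(IKK))(SS(SK)(I(IKK))))
  step 5: K(S(IKK)(SS(SK)(I(IKK))))
  step 6: K(S(KK)(SS(SK)(I(IKK))))
  step 7: K(S(KK)(S(I(IKK))(SK(I(IKK)))))
  step 8: K(S(KK)(S(IKK)(SK(I(IKK)))))
  step 9: K(S(KK)(S(KK)(SK(I(IKK)))))
  step 10: K(S(KK)(S(KK)(SK(IKK))))
  step 11: K(S(KK)(S(KK)(SK(KK))))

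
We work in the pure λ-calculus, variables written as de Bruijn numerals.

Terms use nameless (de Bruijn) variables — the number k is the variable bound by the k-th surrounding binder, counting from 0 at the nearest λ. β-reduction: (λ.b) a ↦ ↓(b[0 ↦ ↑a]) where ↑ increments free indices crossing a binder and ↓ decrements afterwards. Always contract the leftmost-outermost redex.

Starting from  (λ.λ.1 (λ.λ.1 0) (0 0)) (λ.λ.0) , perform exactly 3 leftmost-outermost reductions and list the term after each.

Answer: after 3 steps: λ.0 0

Reduction:
  start: (λ.λ.1 (λ.λ.1 0) (0 0)) (λ.λ.0)
  →1  λ.(λ.λ.0) (λ.λ.1 0) (0 0)
  →2  λ.(λ.0) (0 0)
  →3  λ.0 0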